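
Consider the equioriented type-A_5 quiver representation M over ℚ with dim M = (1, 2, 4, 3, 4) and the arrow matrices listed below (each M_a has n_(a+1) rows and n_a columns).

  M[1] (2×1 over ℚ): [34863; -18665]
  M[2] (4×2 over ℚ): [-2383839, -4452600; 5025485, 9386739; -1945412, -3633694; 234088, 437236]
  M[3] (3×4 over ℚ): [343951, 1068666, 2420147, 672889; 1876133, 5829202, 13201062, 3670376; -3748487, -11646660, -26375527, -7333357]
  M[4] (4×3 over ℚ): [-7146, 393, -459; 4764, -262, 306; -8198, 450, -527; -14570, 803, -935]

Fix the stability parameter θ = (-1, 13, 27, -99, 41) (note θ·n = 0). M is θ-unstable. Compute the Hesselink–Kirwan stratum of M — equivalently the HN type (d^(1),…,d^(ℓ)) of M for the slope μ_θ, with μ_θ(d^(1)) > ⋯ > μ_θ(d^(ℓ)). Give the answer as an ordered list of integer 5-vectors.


Barcode: M ≅ I[1,5], I[2,4], I[3,3], I[3,5], I[5,5]^2. HN layers by μ_θ (5 steps, strictly decreasing):
  μ^(1)=41; μ^(2)=27; μ^(3)=-15; μ^(4)=-59/3; μ^(5)=-36

((0, 0, 0, 0, 4); (0, 0, 1, 0, 0); (1, 1, 1, 1, 0); (0, 1, 1, 1, 0); (0, 0, 1, 1, 0))


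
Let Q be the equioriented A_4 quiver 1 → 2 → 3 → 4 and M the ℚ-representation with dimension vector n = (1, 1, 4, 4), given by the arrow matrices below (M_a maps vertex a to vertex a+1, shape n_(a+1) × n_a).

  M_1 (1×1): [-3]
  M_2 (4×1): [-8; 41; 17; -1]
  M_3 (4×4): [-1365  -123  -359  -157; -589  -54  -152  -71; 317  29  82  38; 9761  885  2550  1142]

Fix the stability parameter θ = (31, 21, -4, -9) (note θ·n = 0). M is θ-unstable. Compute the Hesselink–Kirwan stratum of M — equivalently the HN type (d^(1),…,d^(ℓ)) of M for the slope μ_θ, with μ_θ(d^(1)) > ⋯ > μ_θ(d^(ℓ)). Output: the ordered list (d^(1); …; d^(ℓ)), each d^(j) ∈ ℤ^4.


Interval decomposition of M: I[1,4], I[3,3], I[3,4]^2, I[4,4].
HN type (ℓ=4): μ^(1)=39/4; μ^(2)=-4; μ^(3)=-13/2; μ^(4)=-9

((1, 1, 1, 1); (0, 0, 1, 0); (0, 0, 2, 2); (0, 0, 0, 1))


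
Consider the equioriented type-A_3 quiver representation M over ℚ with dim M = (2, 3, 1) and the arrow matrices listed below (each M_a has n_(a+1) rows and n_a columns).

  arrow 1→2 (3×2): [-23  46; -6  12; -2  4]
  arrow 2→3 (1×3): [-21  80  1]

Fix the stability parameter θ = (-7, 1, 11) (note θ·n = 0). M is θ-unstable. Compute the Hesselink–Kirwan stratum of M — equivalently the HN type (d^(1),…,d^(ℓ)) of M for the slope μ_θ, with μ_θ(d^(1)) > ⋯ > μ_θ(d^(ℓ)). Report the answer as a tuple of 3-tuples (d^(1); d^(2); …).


Interval decomposition of M: I[1,1], I[1,3], I[2,2]^2.
HN type (ℓ=3): μ^(1)=11; μ^(2)=1; μ^(3)=-7

((0, 0, 1); (0, 3, 0); (2, 0, 0))


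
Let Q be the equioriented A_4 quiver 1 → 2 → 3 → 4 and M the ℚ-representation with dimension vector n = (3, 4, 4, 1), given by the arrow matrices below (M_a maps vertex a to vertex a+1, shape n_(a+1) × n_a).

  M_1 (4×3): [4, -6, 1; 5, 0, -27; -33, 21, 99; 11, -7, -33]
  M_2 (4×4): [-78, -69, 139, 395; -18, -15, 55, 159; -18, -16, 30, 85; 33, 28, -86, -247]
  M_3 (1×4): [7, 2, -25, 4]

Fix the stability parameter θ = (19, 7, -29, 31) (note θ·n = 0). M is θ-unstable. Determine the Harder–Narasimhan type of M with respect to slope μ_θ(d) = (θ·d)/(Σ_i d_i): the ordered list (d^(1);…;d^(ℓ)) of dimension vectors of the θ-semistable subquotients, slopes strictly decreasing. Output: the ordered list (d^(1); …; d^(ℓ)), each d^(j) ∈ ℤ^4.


Barcode: M ≅ I[1,3]^2, I[1,4], I[2,3]. HN layers by μ_θ (3 steps, strictly decreasing):
  μ^(1)=31; μ^(2)=-1; μ^(3)=-11

((0, 0, 0, 1); (3, 3, 3, 0); (0, 1, 1, 0))


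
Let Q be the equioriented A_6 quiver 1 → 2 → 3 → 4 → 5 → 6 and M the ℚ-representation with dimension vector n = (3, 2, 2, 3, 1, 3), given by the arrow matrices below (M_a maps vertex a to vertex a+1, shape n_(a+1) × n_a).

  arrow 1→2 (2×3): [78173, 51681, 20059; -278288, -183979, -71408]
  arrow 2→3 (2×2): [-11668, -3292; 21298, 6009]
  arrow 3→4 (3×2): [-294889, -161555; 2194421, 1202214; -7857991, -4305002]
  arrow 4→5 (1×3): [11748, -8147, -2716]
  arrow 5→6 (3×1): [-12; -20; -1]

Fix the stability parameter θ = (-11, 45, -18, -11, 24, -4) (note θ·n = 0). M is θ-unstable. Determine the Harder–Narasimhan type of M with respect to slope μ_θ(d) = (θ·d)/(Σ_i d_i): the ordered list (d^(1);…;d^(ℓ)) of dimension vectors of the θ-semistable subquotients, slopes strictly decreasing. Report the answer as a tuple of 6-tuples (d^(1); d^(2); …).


Barcode: M ≅ I[1,1], I[1,4], I[1,6], I[4,4], I[6,6]^2. HN layers by μ_θ (4 steps, strictly decreasing):
  μ^(1)=10; μ^(2)=16/3; μ^(3)=-4; μ^(4)=-11

((0, 0, 0, 0, 1, 1); (0, 2, 2, 2, 0, 0); (0, 0, 0, 0, 0, 2); (3, 0, 0, 1, 0, 0))


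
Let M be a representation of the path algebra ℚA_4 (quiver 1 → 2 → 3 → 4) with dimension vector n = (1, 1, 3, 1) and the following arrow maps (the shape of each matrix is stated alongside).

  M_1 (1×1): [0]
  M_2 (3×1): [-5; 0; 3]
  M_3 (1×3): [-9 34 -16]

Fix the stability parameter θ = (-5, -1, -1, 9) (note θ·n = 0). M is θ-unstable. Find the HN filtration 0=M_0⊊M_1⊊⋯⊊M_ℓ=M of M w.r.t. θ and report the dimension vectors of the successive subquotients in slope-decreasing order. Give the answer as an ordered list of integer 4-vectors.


Via rank(M_{q-1}∘⋯∘M_p): M ≅ I[1,1], I[2,4], I[3,3]^2.
μ_θ-semistable layers: μ^(1)=9; μ^(2)=-1; μ^(3)=-5

((0, 0, 0, 1); (0, 1, 3, 0); (1, 0, 0, 0))


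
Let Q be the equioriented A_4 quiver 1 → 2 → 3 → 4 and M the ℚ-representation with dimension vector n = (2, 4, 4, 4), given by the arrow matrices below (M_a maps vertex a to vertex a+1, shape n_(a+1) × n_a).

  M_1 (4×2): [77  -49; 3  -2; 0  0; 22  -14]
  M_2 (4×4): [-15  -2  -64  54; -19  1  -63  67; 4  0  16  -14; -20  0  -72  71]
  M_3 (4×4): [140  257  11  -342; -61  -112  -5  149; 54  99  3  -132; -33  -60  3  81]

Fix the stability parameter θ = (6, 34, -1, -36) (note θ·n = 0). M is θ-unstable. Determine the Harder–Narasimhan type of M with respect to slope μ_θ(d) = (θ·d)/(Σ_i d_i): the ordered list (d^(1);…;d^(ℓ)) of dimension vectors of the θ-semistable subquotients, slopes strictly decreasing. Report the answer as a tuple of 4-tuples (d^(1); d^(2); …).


Via rank(M_{q-1}∘⋯∘M_p): M ≅ I[1,4]^2, I[2,3]^2, I[4,4]^2.
μ_θ-semistable layers: μ^(1)=33/2; μ^(2)=3/4; μ^(3)=-36

((0, 2, 2, 0); (2, 2, 2, 2); (0, 0, 0, 2))


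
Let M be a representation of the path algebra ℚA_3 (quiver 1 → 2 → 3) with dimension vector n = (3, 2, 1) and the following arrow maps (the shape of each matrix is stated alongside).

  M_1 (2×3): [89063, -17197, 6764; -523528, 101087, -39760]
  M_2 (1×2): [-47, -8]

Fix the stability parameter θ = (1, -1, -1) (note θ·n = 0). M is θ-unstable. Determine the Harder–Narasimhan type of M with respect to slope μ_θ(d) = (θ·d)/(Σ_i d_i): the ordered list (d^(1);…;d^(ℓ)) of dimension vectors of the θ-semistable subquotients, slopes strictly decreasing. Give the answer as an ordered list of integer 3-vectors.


Via rank(M_{q-1}∘⋯∘M_p): M ≅ I[1,1], I[1,2], I[1,3].
μ_θ-semistable layers: μ^(1)=1; μ^(2)=0; μ^(3)=-1/3

((1, 0, 0); (1, 1, 0); (1, 1, 1))


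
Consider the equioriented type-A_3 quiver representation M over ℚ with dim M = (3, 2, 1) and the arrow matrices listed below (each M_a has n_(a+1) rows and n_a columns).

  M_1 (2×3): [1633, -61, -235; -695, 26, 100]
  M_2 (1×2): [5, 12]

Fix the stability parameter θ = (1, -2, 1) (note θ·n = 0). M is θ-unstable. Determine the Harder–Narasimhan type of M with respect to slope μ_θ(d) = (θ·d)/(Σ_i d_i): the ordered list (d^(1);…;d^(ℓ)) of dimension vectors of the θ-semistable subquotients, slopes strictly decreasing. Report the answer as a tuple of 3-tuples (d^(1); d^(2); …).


Barcode: M ≅ I[1,1], I[1,2], I[1,3]. HN layers by μ_θ (2 steps, strictly decreasing):
  μ^(1)=1; μ^(2)=-1/2

((1, 0, 1); (2, 2, 0))


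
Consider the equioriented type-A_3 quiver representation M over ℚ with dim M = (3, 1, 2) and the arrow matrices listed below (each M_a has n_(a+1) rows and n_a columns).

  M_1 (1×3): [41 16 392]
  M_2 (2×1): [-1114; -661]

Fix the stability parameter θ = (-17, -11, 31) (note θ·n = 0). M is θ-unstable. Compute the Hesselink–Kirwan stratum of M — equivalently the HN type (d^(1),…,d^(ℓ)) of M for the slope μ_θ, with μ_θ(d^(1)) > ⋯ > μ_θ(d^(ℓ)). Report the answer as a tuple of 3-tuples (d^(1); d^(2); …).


Interval decomposition of M: I[1,1]^2, I[1,3], I[3,3].
HN type (ℓ=3): μ^(1)=31; μ^(2)=-11; μ^(3)=-17

((0, 0, 2); (0, 1, 0); (3, 0, 0))


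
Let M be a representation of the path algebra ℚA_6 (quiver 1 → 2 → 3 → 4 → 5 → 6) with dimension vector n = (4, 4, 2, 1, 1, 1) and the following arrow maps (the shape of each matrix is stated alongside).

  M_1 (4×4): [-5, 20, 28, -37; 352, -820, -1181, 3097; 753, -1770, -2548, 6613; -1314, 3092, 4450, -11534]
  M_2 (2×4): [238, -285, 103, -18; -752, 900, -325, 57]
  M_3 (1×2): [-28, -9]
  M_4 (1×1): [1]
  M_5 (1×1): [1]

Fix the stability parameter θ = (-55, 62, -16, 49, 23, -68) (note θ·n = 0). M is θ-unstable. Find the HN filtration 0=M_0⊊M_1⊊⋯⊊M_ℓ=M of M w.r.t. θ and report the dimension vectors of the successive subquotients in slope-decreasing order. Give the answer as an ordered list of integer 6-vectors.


Barcode: M ≅ I[1,2]^2, I[1,3], I[1,6]. HN layers by μ_θ (4 steps, strictly decreasing):
  μ^(1)=62; μ^(2)=23; μ^(3)=10; μ^(4)=-55

((0, 2, 0, 0, 0, 0); (0, 1, 1, 0, 0, 0); (0, 1, 1, 1, 1, 1); (4, 0, 0, 0, 0, 0))


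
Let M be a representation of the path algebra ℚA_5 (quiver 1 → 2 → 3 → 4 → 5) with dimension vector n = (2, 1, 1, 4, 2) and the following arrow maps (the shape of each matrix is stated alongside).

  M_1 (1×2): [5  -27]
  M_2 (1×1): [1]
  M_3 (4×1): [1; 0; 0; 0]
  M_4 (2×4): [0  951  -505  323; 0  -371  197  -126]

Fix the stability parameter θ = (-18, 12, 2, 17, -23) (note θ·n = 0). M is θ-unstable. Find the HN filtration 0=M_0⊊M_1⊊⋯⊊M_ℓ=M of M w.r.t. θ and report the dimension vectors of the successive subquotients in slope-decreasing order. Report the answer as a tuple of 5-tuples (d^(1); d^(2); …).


Barcode: M ≅ I[1,1], I[1,4], I[4,4], I[4,5]^2. HN layers by μ_θ (4 steps, strictly decreasing):
  μ^(1)=17; μ^(2)=7; μ^(3)=-3; μ^(4)=-18

((0, 0, 0, 2, 0); (0, 1, 1, 0, 0); (0, 0, 0, 2, 2); (2, 0, 0, 0, 0))


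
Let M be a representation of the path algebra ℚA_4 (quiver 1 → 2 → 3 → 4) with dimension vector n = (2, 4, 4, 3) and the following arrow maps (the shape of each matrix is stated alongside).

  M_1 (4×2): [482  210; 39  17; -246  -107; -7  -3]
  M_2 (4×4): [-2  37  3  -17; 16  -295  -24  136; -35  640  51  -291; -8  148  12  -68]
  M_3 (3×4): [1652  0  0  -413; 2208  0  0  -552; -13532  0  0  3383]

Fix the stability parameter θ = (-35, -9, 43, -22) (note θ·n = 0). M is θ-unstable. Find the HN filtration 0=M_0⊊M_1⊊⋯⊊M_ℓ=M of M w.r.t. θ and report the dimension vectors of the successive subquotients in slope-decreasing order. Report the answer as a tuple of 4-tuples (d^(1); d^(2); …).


Via rank(M_{q-1}∘⋯∘M_p): M ≅ I[1,3]^2, I[2,2], I[2,3], I[3,4], I[4,4]^2.
μ_θ-semistable layers: μ^(1)=43; μ^(2)=21/2; μ^(3)=-9; μ^(4)=-22; μ^(5)=-35

((0, 0, 3, 0); (0, 0, 1, 1); (0, 4, 0, 0); (0, 0, 0, 2); (2, 0, 0, 0))


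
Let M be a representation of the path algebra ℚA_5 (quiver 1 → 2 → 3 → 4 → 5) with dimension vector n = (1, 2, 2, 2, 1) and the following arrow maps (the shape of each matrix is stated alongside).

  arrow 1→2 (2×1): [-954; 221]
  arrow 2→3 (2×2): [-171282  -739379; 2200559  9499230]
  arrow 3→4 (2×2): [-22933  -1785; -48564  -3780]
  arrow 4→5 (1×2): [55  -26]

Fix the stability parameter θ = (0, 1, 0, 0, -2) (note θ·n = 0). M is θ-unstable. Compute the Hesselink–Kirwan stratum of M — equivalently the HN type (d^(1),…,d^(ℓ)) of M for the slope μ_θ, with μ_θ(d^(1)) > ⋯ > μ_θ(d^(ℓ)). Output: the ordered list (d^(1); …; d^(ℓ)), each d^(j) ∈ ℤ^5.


Via rank(M_{q-1}∘⋯∘M_p): M ≅ I[1,5], I[2,3], I[4,4].
μ_θ-semistable layers: μ^(1)=1/2; μ^(2)=0; μ^(3)=-1/5

((0, 1, 1, 0, 0); (0, 0, 0, 1, 0); (1, 1, 1, 1, 1))


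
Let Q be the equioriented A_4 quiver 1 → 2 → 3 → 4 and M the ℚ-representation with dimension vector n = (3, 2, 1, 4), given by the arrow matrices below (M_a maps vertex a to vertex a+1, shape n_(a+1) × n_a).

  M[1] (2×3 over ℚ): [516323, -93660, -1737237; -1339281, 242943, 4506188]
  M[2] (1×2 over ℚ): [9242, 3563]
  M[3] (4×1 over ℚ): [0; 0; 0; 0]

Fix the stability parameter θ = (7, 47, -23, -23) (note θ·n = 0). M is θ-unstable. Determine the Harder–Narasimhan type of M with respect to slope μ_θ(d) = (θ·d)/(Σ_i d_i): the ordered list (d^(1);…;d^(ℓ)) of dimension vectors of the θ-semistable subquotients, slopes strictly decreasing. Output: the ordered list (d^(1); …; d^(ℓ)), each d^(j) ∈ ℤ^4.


Barcode: M ≅ I[1,1], I[1,2], I[1,3], I[4,4]^4. HN layers by μ_θ (4 steps, strictly decreasing):
  μ^(1)=47; μ^(2)=12; μ^(3)=7; μ^(4)=-23

((0, 1, 0, 0); (0, 1, 1, 0); (3, 0, 0, 0); (0, 0, 0, 4))


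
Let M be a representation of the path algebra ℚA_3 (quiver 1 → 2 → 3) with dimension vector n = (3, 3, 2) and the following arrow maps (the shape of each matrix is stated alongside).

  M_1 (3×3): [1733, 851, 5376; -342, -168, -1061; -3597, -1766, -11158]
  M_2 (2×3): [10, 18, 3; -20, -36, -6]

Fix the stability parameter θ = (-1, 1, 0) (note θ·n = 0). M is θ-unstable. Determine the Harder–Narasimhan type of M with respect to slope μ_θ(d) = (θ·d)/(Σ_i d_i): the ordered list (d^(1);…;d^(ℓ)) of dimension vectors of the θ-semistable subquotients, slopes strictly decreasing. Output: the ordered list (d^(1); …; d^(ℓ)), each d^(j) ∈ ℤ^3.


Via rank(M_{q-1}∘⋯∘M_p): M ≅ I[1,2]^2, I[1,3], I[3,3].
μ_θ-semistable layers: μ^(1)=1; μ^(2)=1/2; μ^(3)=0; μ^(4)=-1

((0, 2, 0); (0, 1, 1); (0, 0, 1); (3, 0, 0))


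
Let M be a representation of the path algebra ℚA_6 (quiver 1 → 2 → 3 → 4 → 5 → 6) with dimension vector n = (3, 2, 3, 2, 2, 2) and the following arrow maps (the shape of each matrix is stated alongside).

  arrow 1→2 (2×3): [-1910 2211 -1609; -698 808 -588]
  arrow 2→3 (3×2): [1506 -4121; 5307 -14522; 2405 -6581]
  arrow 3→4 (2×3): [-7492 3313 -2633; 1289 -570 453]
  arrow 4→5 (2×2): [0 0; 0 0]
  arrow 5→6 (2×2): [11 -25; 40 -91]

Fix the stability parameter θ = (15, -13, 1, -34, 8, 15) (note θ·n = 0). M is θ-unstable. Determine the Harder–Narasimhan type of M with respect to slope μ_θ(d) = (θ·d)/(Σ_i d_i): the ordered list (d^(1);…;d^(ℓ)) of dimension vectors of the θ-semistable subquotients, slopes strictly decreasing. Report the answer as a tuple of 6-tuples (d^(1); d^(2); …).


Interval decomposition of M: I[1,1], I[1,4]^2, I[3,3], I[5,6]^2.
HN type (ℓ=4): μ^(1)=15; μ^(2)=8; μ^(3)=1; μ^(4)=-31/4

((1, 0, 0, 0, 0, 2); (0, 0, 0, 0, 2, 0); (0, 0, 1, 0, 0, 0); (2, 2, 2, 2, 0, 0))


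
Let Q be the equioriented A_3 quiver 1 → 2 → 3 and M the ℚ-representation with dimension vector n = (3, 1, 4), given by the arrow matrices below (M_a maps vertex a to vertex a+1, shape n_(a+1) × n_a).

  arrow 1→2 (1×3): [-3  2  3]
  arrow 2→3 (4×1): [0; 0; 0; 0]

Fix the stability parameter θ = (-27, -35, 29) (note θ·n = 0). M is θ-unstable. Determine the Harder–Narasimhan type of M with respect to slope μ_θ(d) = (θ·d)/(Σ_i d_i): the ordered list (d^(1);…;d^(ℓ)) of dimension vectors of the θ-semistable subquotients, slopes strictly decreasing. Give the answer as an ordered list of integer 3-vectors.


Barcode: M ≅ I[1,1]^2, I[1,2], I[3,3]^4. HN layers by μ_θ (3 steps, strictly decreasing):
  μ^(1)=29; μ^(2)=-27; μ^(3)=-31

((0, 0, 4); (2, 0, 0); (1, 1, 0))


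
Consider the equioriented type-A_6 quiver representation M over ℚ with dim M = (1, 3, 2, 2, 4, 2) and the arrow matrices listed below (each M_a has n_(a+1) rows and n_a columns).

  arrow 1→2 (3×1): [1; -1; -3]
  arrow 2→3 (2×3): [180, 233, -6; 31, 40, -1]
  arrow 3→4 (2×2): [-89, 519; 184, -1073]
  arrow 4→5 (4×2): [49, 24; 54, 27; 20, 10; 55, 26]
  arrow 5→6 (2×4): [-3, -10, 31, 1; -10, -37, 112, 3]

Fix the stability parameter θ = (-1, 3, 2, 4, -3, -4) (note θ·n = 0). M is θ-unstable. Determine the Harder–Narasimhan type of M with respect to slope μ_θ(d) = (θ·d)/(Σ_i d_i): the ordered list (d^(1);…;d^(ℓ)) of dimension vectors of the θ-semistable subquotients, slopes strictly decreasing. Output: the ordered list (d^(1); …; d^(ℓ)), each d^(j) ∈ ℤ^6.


Interval decomposition of M: I[1,6], I[2,2], I[2,6], I[5,5]^2.
HN type (ℓ=4): μ^(1)=3; μ^(2)=2/5; μ^(3)=-1; μ^(4)=-3

((0, 1, 0, 0, 0, 0); (0, 2, 2, 2, 2, 2); (1, 0, 0, 0, 0, 0); (0, 0, 0, 0, 2, 0))


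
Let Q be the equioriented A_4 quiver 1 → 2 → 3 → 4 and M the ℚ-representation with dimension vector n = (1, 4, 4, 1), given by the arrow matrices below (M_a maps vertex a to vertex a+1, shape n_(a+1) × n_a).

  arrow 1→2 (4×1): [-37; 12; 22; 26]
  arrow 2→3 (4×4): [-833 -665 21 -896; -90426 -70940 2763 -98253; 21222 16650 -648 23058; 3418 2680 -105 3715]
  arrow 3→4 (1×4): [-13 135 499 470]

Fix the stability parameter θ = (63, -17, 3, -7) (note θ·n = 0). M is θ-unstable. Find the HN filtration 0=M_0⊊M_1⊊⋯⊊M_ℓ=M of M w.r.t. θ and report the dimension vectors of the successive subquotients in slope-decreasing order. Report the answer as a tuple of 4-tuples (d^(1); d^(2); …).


Interval decomposition of M: I[1,4], I[2,2]^2, I[2,3], I[3,3]^2.
HN type (ℓ=3): μ^(1)=21/2; μ^(2)=3; μ^(3)=-17

((1, 1, 1, 1); (0, 0, 3, 0); (0, 3, 0, 0))


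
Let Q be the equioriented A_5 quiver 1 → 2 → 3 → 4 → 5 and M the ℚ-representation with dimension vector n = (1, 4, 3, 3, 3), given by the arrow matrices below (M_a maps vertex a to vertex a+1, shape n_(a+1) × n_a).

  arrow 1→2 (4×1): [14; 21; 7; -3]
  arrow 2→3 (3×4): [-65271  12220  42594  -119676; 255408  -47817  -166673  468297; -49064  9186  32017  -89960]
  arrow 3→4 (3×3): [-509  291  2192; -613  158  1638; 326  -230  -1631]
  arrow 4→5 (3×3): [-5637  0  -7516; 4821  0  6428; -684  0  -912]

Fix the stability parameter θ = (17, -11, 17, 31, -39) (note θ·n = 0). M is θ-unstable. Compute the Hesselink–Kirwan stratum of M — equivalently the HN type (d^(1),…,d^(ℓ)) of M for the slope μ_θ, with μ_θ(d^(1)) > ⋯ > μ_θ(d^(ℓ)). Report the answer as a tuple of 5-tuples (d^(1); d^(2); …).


Barcode: M ≅ I[1,5], I[2,2], I[2,4]^2, I[5,5]^2. HN layers by μ_θ (5 steps, strictly decreasing):
  μ^(1)=31; μ^(2)=17; μ^(3)=3; μ^(4)=-11; μ^(5)=-39

((0, 0, 0, 2, 0); (0, 0, 2, 0, 0); (1, 1, 1, 1, 1); (0, 3, 0, 0, 0); (0, 0, 0, 0, 2))


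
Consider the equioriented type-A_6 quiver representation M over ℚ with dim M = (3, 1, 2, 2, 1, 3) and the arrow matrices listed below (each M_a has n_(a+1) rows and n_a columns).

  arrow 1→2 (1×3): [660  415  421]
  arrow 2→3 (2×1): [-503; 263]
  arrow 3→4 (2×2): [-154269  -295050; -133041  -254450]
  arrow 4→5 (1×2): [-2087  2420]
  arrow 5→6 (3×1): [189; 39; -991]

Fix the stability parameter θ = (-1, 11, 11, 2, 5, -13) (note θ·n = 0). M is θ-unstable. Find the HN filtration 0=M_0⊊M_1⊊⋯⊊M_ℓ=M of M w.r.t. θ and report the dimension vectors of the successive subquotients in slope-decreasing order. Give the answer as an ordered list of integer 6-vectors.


Barcode: M ≅ I[1,1]^2, I[1,6], I[3,3], I[4,4], I[6,6]^2. HN layers by μ_θ (5 steps, strictly decreasing):
  μ^(1)=11; μ^(2)=16/5; μ^(3)=2; μ^(4)=-1; μ^(5)=-13

((0, 0, 1, 0, 0, 0); (0, 1, 1, 1, 1, 1); (0, 0, 0, 1, 0, 0); (3, 0, 0, 0, 0, 0); (0, 0, 0, 0, 0, 2))


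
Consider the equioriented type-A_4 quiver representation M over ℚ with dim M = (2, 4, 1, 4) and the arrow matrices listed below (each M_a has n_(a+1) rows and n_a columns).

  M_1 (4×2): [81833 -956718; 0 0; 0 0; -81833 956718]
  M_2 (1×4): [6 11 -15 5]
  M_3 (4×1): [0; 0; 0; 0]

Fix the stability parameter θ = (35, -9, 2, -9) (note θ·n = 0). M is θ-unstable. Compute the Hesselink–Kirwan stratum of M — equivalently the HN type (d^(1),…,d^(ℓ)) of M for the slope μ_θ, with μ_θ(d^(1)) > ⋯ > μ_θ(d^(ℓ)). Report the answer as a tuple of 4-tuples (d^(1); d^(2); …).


Barcode: M ≅ I[1,1], I[1,3], I[2,2]^3, I[4,4]^4. HN layers by μ_θ (3 steps, strictly decreasing):
  μ^(1)=35; μ^(2)=28/3; μ^(3)=-9

((1, 0, 0, 0); (1, 1, 1, 0); (0, 3, 0, 4))


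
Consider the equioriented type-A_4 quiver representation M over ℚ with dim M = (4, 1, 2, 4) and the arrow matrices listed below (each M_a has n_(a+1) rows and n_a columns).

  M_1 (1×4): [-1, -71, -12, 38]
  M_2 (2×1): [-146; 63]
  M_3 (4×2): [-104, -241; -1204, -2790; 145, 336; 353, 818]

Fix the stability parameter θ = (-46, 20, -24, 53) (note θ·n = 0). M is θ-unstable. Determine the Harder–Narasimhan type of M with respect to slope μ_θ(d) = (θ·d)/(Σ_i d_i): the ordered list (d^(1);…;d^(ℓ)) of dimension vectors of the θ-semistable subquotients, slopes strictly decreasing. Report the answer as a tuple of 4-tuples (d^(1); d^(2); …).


Via rank(M_{q-1}∘⋯∘M_p): M ≅ I[1,1]^3, I[1,4], I[3,4], I[4,4]^2.
μ_θ-semistable layers: μ^(1)=53; μ^(2)=-2; μ^(3)=-24; μ^(4)=-46

((0, 0, 0, 4); (0, 1, 1, 0); (0, 0, 1, 0); (4, 0, 0, 0))


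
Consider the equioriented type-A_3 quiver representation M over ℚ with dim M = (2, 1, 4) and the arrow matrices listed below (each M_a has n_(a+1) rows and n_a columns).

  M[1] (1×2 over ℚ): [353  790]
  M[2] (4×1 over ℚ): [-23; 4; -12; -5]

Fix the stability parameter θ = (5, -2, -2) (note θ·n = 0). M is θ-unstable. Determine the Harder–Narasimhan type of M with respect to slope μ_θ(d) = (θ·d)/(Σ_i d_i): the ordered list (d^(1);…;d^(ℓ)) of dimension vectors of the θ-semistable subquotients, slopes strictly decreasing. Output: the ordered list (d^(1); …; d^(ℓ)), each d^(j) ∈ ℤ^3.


Barcode: M ≅ I[1,1], I[1,3], I[3,3]^3. HN layers by μ_θ (3 steps, strictly decreasing):
  μ^(1)=5; μ^(2)=1/3; μ^(3)=-2

((1, 0, 0); (1, 1, 1); (0, 0, 3))


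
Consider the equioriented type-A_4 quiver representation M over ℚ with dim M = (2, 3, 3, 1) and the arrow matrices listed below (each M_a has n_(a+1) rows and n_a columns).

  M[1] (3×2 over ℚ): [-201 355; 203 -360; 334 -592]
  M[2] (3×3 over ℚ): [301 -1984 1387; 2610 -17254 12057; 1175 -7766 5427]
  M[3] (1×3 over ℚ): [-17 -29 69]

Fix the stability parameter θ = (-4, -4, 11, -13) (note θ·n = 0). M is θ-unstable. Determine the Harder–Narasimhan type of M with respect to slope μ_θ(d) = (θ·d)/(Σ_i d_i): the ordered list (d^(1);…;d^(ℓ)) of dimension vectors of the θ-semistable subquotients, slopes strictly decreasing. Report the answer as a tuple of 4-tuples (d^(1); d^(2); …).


Via rank(M_{q-1}∘⋯∘M_p): M ≅ I[1,3], I[1,4], I[2,3].
μ_θ-semistable layers: μ^(1)=11; μ^(2)=-1; μ^(3)=-4

((0, 0, 2, 0); (0, 0, 1, 1); (2, 3, 0, 0))


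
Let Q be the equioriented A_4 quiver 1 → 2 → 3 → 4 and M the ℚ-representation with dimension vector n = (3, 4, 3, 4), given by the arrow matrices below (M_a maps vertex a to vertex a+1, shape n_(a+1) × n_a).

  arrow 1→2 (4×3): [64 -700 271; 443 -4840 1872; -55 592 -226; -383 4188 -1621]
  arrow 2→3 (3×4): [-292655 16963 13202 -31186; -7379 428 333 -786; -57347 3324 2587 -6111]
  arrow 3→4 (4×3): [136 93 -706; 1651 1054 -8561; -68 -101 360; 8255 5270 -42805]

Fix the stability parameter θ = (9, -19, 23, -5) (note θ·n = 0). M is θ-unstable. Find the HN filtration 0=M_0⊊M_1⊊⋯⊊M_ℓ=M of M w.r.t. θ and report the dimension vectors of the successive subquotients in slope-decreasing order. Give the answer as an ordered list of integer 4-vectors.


Interval decomposition of M: I[1,1], I[1,2], I[1,4], I[2,4]^2, I[4,4].
HN type (ℓ=3): μ^(1)=9; μ^(2)=-5; μ^(3)=-19

((1, 0, 3, 3); (2, 2, 0, 1); (0, 2, 0, 0))


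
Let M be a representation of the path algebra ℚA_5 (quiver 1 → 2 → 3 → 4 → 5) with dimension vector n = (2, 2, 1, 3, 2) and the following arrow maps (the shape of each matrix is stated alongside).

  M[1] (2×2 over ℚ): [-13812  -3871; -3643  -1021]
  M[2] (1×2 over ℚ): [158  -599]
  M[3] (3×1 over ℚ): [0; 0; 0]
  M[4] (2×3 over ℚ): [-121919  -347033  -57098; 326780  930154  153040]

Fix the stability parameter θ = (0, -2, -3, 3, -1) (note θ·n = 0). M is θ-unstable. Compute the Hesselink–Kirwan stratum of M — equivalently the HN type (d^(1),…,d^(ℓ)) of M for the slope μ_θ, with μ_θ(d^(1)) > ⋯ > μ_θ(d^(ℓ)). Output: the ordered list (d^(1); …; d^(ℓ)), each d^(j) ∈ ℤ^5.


Via rank(M_{q-1}∘⋯∘M_p): M ≅ I[1,2], I[1,3], I[4,4], I[4,5]^2.
μ_θ-semistable layers: μ^(1)=3; μ^(2)=1; μ^(3)=-1; μ^(4)=-5/3

((0, 0, 0, 1, 0); (0, 0, 0, 2, 2); (1, 1, 0, 0, 0); (1, 1, 1, 0, 0))


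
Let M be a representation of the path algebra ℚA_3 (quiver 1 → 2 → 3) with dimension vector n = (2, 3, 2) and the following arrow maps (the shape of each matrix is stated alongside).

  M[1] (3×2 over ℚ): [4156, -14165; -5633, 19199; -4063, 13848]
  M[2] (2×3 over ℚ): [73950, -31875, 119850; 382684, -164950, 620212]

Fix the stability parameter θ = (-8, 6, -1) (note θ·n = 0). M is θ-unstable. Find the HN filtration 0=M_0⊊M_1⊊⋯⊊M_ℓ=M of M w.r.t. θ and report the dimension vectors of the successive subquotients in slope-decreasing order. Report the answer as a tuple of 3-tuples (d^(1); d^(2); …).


Interval decomposition of M: I[1,2], I[1,3], I[2,2], I[3,3].
HN type (ℓ=4): μ^(1)=6; μ^(2)=5/2; μ^(3)=-1; μ^(4)=-8

((0, 2, 0); (0, 1, 1); (0, 0, 1); (2, 0, 0))


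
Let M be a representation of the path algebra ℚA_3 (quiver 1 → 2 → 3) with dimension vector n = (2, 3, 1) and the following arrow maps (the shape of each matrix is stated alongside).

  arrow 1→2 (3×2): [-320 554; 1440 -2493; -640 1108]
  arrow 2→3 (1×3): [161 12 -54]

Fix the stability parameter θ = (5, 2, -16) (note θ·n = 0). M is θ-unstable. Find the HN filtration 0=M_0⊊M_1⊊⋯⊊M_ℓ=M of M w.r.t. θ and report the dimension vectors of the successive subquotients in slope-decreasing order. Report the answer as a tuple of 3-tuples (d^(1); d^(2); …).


Interval decomposition of M: I[1,1], I[1,3], I[2,2]^2.
HN type (ℓ=3): μ^(1)=5; μ^(2)=2; μ^(3)=-3

((1, 0, 0); (0, 2, 0); (1, 1, 1))


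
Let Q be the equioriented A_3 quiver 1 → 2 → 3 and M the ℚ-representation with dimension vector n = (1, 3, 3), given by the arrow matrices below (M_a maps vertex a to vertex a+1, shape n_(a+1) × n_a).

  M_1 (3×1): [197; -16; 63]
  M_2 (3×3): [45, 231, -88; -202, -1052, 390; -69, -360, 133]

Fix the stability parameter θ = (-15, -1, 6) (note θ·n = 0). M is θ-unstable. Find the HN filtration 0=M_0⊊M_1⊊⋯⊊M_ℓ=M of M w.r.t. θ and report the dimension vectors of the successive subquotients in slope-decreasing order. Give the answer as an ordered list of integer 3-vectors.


Barcode: M ≅ I[1,3], I[2,2], I[2,3], I[3,3]. HN layers by μ_θ (3 steps, strictly decreasing):
  μ^(1)=6; μ^(2)=-1; μ^(3)=-15

((0, 0, 3); (0, 3, 0); (1, 0, 0))


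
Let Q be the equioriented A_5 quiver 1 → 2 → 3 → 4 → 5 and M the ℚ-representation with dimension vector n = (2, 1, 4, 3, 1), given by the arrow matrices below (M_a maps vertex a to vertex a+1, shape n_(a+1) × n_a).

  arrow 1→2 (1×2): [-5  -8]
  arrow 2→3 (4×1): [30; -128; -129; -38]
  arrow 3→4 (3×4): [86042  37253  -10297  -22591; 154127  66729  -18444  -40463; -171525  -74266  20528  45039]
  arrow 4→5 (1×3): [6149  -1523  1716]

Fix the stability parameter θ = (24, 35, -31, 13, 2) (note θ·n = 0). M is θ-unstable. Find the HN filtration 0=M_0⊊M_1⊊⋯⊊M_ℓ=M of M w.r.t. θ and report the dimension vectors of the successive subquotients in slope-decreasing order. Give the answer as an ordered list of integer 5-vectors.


Via rank(M_{q-1}∘⋯∘M_p): M ≅ I[1,1], I[1,5], I[3,3], I[3,4]^2.
μ_θ-semistable layers: μ^(1)=24; μ^(2)=13; μ^(3)=43/5; μ^(4)=-31

((1, 0, 0, 0, 0); (0, 0, 0, 2, 0); (1, 1, 1, 1, 1); (0, 0, 3, 0, 0))


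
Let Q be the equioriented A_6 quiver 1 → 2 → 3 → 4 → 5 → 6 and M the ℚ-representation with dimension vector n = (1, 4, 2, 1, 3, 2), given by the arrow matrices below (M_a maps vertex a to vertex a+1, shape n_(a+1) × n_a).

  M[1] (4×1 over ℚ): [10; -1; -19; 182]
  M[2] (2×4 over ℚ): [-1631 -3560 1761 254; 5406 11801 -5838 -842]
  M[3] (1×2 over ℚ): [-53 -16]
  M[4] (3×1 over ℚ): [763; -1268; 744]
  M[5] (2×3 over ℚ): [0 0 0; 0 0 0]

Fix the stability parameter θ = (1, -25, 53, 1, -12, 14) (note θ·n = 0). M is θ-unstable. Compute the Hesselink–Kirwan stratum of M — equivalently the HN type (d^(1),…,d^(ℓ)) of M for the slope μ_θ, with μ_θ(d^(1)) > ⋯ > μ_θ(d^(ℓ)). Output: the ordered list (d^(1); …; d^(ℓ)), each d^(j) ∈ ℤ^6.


Barcode: M ≅ I[1,5], I[2,2]^2, I[2,3], I[5,5]^2, I[6,6]^2. HN layers by μ_θ (4 steps, strictly decreasing):
  μ^(1)=53; μ^(2)=14; μ^(3)=-12; μ^(4)=-25

((0, 0, 1, 0, 0, 0); (0, 0, 1, 1, 1, 2); (1, 1, 0, 0, 2, 0); (0, 3, 0, 0, 0, 0))


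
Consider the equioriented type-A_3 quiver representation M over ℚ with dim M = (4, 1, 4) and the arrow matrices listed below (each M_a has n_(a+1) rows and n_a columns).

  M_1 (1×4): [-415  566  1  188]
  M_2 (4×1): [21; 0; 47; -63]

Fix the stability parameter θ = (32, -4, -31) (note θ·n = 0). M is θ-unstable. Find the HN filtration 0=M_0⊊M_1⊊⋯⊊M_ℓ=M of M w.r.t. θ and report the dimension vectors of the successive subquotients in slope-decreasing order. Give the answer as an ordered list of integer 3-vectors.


Via rank(M_{q-1}∘⋯∘M_p): M ≅ I[1,1]^3, I[1,3], I[3,3]^3.
μ_θ-semistable layers: μ^(1)=32; μ^(2)=-1; μ^(3)=-31

((3, 0, 0); (1, 1, 1); (0, 0, 3))


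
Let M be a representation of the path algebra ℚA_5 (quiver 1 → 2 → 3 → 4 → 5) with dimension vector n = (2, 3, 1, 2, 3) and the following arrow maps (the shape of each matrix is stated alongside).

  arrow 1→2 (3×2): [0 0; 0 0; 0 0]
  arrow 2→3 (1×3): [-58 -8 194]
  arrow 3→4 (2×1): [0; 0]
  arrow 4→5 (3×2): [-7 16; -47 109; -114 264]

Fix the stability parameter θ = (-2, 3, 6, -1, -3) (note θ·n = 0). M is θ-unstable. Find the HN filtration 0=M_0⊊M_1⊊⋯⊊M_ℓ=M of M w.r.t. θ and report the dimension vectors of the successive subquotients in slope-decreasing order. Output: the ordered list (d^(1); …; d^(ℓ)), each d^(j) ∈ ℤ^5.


Interval decomposition of M: I[1,1]^2, I[2,2]^2, I[2,3], I[4,5]^2, I[5,5].
HN type (ℓ=4): μ^(1)=6; μ^(2)=3; μ^(3)=-2; μ^(4)=-3

((0, 0, 1, 0, 0); (0, 3, 0, 0, 0); (2, 0, 0, 2, 2); (0, 0, 0, 0, 1))


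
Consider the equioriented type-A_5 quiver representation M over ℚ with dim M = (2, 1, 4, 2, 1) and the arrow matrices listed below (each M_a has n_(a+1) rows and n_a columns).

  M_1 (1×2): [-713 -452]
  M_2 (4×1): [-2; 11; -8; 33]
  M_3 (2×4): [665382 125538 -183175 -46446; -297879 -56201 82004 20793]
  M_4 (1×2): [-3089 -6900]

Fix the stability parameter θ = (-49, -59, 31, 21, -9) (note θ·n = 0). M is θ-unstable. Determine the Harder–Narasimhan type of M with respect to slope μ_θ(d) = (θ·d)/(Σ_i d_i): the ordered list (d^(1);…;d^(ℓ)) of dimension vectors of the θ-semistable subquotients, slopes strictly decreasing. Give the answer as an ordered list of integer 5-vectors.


Barcode: M ≅ I[1,1], I[1,5], I[3,3]^2, I[3,4]. HN layers by μ_θ (5 steps, strictly decreasing):
  μ^(1)=31; μ^(2)=26; μ^(3)=43/3; μ^(4)=-49; μ^(5)=-54

((0, 0, 2, 0, 0); (0, 0, 1, 1, 0); (0, 0, 1, 1, 1); (1, 0, 0, 0, 0); (1, 1, 0, 0, 0))


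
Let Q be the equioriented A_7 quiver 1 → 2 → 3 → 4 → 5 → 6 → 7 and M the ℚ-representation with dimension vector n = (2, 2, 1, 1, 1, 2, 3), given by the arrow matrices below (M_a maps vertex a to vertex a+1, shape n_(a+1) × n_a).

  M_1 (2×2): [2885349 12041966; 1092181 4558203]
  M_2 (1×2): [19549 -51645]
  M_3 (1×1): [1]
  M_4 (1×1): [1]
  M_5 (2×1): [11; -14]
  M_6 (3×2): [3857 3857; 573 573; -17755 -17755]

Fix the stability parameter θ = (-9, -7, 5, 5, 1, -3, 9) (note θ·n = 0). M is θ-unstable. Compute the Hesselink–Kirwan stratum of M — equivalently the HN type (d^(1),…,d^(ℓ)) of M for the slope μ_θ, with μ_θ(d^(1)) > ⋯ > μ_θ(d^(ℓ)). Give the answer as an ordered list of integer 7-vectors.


Interval decomposition of M: I[1,2], I[1,7], I[6,6], I[7,7]^2.
HN type (ℓ=5): μ^(1)=9; μ^(2)=2; μ^(3)=-3; μ^(4)=-7; μ^(5)=-9

((0, 0, 0, 0, 0, 0, 3); (0, 0, 1, 1, 1, 1, 0); (0, 0, 0, 0, 0, 1, 0); (0, 2, 0, 0, 0, 0, 0); (2, 0, 0, 0, 0, 0, 0))


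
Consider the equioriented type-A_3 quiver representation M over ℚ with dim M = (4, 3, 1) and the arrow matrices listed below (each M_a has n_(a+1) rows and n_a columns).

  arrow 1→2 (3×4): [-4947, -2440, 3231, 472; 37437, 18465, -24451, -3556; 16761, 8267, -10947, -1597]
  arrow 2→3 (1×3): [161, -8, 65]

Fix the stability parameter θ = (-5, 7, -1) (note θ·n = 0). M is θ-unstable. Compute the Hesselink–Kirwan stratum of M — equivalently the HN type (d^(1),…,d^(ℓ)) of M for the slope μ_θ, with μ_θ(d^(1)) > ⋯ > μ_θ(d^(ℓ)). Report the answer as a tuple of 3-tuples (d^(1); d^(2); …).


Barcode: M ≅ I[1,1], I[1,2]^2, I[1,3]. HN layers by μ_θ (3 steps, strictly decreasing):
  μ^(1)=7; μ^(2)=3; μ^(3)=-5

((0, 2, 0); (0, 1, 1); (4, 0, 0))


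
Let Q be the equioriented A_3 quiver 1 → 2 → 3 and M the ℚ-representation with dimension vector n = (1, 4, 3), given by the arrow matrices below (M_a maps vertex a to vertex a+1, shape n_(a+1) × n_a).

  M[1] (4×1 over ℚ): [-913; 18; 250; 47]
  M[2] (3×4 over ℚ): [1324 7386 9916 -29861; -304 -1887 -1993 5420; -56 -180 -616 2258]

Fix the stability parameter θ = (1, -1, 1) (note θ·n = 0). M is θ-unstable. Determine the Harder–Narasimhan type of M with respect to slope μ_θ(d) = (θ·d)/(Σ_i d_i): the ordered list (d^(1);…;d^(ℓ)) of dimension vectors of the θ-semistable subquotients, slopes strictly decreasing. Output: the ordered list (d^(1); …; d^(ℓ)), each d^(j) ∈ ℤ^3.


Via rank(M_{q-1}∘⋯∘M_p): M ≅ I[1,3], I[2,2]^2, I[2,3], I[3,3].
μ_θ-semistable layers: μ^(1)=1; μ^(2)=0; μ^(3)=-1

((0, 0, 3); (1, 1, 0); (0, 3, 0))


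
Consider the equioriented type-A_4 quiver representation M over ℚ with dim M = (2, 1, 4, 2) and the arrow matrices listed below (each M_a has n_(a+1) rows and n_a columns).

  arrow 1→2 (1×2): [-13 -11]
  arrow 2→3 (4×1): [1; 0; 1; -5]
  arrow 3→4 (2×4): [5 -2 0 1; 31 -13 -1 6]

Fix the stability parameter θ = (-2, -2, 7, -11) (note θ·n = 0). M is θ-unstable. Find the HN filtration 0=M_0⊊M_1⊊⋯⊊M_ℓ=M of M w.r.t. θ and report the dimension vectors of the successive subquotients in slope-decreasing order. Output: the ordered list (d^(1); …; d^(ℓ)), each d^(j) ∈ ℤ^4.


Interval decomposition of M: I[1,1], I[1,3], I[3,3], I[3,4]^2.
HN type (ℓ=2): μ^(1)=7; μ^(2)=-2

((0, 0, 2, 0); (2, 1, 2, 2))


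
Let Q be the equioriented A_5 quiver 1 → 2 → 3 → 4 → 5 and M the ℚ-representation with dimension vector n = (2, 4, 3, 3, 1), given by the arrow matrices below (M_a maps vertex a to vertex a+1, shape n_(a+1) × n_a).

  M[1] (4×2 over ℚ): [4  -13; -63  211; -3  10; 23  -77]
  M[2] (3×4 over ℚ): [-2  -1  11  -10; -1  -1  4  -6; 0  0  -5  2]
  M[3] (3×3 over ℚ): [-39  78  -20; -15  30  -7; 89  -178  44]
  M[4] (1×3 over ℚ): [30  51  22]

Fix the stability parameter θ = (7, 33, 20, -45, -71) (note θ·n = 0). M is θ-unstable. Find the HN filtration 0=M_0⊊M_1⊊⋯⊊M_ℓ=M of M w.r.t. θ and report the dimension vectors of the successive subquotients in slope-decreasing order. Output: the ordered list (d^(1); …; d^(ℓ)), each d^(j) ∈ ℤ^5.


Via rank(M_{q-1}∘⋯∘M_p): M ≅ I[1,4], I[1,5], I[2,2], I[2,3], I[4,4].
μ_θ-semistable layers: μ^(1)=33; μ^(2)=53/2; μ^(3)=15/4; μ^(4)=-56/5; μ^(5)=-45

((0, 1, 0, 0, 0); (0, 1, 1, 0, 0); (1, 1, 1, 1, 0); (1, 1, 1, 1, 1); (0, 0, 0, 1, 0))


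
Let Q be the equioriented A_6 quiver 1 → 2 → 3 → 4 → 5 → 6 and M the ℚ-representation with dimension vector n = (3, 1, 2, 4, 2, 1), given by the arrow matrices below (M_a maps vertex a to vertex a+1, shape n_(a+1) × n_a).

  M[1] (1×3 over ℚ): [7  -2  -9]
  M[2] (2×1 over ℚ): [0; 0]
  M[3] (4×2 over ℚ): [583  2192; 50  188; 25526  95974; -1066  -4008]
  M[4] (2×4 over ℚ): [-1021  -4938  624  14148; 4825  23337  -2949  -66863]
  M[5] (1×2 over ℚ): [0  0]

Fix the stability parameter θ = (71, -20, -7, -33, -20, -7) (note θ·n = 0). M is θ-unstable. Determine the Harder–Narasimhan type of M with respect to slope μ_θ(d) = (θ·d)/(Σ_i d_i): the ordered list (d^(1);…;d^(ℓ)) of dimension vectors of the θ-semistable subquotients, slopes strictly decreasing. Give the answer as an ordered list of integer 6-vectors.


Interval decomposition of M: I[1,1]^2, I[1,2], I[3,5]^2, I[4,4]^2, I[6,6].
HN type (ℓ=5): μ^(1)=71; μ^(2)=51/2; μ^(3)=-7; μ^(4)=-20; μ^(5)=-33

((2, 0, 0, 0, 0, 0); (1, 1, 0, 0, 0, 0); (0, 0, 0, 0, 0, 1); (0, 0, 2, 2, 2, 0); (0, 0, 0, 2, 0, 0))


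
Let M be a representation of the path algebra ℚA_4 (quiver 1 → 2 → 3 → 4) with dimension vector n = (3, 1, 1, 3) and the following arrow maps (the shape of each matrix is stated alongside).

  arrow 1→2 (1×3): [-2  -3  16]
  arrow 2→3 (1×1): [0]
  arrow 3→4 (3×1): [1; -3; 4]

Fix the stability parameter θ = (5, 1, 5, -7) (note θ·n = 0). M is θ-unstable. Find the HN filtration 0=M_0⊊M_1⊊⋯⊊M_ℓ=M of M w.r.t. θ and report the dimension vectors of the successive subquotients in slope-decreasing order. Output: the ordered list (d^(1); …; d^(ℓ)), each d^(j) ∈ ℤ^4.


Via rank(M_{q-1}∘⋯∘M_p): M ≅ I[1,1]^2, I[1,2], I[3,4], I[4,4]^2.
μ_θ-semistable layers: μ^(1)=5; μ^(2)=3; μ^(3)=-1; μ^(4)=-7

((2, 0, 0, 0); (1, 1, 0, 0); (0, 0, 1, 1); (0, 0, 0, 2))


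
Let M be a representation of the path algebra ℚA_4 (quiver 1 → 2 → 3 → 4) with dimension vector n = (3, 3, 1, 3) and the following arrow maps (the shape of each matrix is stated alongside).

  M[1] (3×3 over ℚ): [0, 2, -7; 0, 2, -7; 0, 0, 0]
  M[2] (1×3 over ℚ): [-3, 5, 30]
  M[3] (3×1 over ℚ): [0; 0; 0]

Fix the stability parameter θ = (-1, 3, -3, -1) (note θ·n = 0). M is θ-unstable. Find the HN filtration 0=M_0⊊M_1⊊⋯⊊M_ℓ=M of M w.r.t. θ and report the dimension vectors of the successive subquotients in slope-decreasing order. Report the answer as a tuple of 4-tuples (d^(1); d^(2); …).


Via rank(M_{q-1}∘⋯∘M_p): M ≅ I[1,1]^2, I[1,3], I[2,2]^2, I[4,4]^3.
μ_θ-semistable layers: μ^(1)=3; μ^(2)=0; μ^(3)=-1

((0, 2, 0, 0); (0, 1, 1, 0); (3, 0, 0, 3))


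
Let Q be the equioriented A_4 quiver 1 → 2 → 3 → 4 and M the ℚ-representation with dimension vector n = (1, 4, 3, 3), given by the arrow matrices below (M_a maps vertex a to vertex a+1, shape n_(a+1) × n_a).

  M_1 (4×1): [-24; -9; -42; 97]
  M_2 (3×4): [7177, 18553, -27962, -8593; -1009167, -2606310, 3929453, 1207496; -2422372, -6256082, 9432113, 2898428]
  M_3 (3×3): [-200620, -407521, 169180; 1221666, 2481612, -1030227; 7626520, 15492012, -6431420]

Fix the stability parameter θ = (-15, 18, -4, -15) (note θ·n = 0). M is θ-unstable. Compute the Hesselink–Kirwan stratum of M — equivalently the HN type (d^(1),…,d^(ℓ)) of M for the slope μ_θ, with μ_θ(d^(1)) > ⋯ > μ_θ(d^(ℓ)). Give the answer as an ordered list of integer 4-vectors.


Barcode: M ≅ I[1,4], I[2,2], I[2,3], I[2,4], I[4,4]. HN layers by μ_θ (4 steps, strictly decreasing):
  μ^(1)=18; μ^(2)=7; μ^(3)=-1/3; μ^(4)=-15

((0, 1, 0, 0); (0, 1, 1, 0); (0, 2, 2, 2); (1, 0, 0, 1))


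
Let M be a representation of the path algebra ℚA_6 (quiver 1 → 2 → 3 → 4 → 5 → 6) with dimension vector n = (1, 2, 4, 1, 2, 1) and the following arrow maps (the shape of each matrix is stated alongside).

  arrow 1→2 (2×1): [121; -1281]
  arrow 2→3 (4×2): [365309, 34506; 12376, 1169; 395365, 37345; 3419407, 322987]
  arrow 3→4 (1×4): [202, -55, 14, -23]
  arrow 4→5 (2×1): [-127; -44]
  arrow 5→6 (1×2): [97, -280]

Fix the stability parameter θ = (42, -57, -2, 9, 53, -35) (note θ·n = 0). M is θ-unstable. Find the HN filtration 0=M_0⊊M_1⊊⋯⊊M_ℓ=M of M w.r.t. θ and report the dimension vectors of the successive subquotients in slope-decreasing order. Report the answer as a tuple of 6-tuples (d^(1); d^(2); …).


Barcode: M ≅ I[1,6], I[2,3], I[3,3]^2, I[5,5]. HN layers by μ_θ (5 steps, strictly decreasing):
  μ^(1)=53; μ^(2)=9; μ^(3)=-2; μ^(4)=-15/2; μ^(5)=-57

((0, 0, 0, 0, 1, 0); (0, 0, 0, 1, 1, 1); (0, 0, 4, 0, 0, 0); (1, 1, 0, 0, 0, 0); (0, 1, 0, 0, 0, 0))
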